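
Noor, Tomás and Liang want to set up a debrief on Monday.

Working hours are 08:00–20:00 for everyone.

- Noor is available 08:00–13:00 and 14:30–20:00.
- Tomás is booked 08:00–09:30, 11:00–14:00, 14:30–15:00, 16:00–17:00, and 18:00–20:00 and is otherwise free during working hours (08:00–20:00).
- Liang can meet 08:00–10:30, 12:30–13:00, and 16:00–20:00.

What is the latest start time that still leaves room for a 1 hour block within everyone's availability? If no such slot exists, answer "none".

17:00

Tomás free within 08:00–20:00: 09:30–11:00, 14:00–14:30, 15:00–16:00, 17:00–18:00.
Noor ∩ Tomás: 09:30–11:00, 15:00–16:00, 17:00–18:00.
Noor ∩ Tomás ∩ Liang: 09:30–10:30, 17:00–18:00.
Windows ≥ 60 min: 09:30–10:30, 17:00–18:00.
Latest start in the last window 17:00–18:00 is 18:00 − 60 min = 17:00.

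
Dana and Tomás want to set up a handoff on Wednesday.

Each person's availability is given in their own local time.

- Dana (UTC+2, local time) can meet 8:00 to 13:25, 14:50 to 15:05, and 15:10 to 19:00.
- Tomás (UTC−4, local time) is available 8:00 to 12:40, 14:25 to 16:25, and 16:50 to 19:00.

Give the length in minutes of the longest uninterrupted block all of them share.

Dana → UTC: 06:00–11:25, 12:50–13:05, 13:10–17:00.
Tomás → UTC: 12:00–16:40, 18:25–20:25, 20:50–23:00.
Dana ∩ Tomás: 12:50–13:05, 13:10–16:40.
Common window lengths: 15, 210 min; longest is 210.

210 minutes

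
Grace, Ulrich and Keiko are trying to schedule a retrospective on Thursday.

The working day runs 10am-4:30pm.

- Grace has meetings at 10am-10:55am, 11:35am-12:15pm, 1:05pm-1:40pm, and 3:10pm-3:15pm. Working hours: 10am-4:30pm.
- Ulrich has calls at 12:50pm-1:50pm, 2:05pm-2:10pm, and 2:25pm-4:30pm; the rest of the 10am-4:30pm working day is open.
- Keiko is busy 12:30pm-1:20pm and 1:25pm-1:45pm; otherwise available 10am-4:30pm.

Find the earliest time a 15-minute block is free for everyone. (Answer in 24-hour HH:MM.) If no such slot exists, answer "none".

Grace free within 10:00–16:30: 10:55–11:35, 12:15–13:05, 13:40–15:10, 15:15–16:30.
Ulrich free within 10:00–16:30: 10:00–12:50, 13:50–14:05, 14:10–14:25.
Keiko free within 10:00–16:30: 10:00–12:30, 13:20–13:25, 13:45–16:30.
Grace ∩ Ulrich: 10:55–11:35, 12:15–12:50, 13:50–14:05, 14:10–14:25.
Grace ∩ Ulrich ∩ Keiko: 10:55–11:35, 12:15–12:30, 13:50–14:05, 14:10–14:25.
Windows ≥ 15 min: 10:55–11:35, 12:15–12:30, 13:50–14:05, 14:10–14:25.
Earliest such window starts at 10:55.

10:55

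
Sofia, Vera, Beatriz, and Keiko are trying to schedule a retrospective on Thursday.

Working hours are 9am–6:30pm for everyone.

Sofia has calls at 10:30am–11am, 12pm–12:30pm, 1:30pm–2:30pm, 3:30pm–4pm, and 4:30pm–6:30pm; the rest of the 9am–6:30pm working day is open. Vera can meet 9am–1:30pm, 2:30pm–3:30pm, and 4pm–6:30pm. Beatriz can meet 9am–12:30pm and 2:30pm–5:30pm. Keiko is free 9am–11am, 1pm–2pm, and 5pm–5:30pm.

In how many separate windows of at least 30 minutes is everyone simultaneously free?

Sofia free within 09:00–18:30: 09:00–10:30, 11:00–12:00, 12:30–13:30, 14:30–15:30, 16:00–16:30.
Sofia ∩ Vera: 09:00–10:30, 11:00–12:00, 12:30–13:30, 14:30–15:30, 16:00–16:30.
Sofia ∩ Vera ∩ Beatriz: 09:00–10:30, 11:00–12:00, 14:30–15:30, 16:00–16:30.
Sofia ∩ Vera ∩ Beatriz ∩ Keiko: 09:00–10:30.
Windows ≥ 30 min: 09:00–10:30.
That's 1 window.

1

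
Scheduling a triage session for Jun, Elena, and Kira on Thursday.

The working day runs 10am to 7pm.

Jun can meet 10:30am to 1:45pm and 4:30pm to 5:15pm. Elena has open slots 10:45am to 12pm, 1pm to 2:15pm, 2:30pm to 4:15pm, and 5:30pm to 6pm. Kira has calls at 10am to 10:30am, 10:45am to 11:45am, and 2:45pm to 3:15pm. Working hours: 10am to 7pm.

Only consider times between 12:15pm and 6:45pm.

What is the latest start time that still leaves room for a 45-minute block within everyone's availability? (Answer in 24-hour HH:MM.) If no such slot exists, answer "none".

13:00

Kira free within 10:00–19:00: 10:30–10:45, 11:45–14:45, 15:15–19:00.
Jun ∩ Elena: 10:45–12:00, 13:00–13:45.
Jun ∩ Elena ∩ Kira: 11:45–12:00, 13:00–13:45.
Restricted to 12:15–18:45: 13:00–13:45.
Windows ≥ 45 min: 13:00–13:45.
Latest start in the last window 13:00–13:45 is 13:45 − 45 min = 13:00.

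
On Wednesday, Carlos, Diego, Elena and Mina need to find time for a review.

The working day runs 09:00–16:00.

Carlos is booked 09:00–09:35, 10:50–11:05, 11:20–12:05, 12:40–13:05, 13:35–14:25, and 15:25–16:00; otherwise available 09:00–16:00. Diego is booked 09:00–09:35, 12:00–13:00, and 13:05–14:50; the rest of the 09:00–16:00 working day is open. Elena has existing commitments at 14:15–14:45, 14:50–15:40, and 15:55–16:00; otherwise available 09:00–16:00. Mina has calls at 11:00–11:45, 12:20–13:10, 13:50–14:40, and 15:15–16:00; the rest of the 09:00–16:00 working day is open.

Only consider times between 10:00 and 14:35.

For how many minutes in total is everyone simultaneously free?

50 minutes

Carlos free within 09:00–16:00: 09:35–10:50, 11:05–11:20, 12:05–12:40, 13:05–13:35, 14:25–15:25.
Diego free within 09:00–16:00: 09:35–12:00, 13:00–13:05, 14:50–16:00.
Elena free within 09:00–16:00: 09:00–14:15, 14:45–14:50, 15:40–15:55.
Mina free within 09:00–16:00: 09:00–11:00, 11:45–12:20, 13:10–13:50, 14:40–15:15.
Carlos ∩ Diego: 09:35–10:50, 11:05–11:20, 14:50–15:25.
Carlos ∩ Diego ∩ Elena: 09:35–10:50, 11:05–11:20.
Carlos ∩ Diego ∩ Elena ∩ Mina: 09:35–10:50.
Restricted to 10:00–14:35: 10:00–10:50.
Total common minutes: 50.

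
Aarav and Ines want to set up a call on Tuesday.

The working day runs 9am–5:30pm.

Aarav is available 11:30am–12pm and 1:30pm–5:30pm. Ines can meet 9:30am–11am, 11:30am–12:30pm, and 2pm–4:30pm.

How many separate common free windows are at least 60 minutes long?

1

Aarav ∩ Ines: 11:30–12:00, 14:00–16:30.
Windows ≥ 60 min: 14:00–16:30.
That's 1 window.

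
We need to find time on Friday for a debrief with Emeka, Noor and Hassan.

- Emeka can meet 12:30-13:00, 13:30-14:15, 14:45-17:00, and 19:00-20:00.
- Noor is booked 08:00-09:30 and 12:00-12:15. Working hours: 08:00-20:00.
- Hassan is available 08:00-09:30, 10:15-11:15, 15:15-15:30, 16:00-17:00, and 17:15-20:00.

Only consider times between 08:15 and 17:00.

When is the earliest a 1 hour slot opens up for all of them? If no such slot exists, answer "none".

Noor free within 08:00–20:00: 09:30–12:00, 12:15–20:00.
Emeka ∩ Noor: 12:30–13:00, 13:30–14:15, 14:45–17:00, 19:00–20:00.
Emeka ∩ Noor ∩ Hassan: 15:15–15:30, 16:00–17:00, 19:00–20:00.
Restricted to 08:15–17:00: 15:15–15:30, 16:00–17:00.
Windows ≥ 60 min: 16:00–17:00.
Earliest such window starts at 16:00.

16:00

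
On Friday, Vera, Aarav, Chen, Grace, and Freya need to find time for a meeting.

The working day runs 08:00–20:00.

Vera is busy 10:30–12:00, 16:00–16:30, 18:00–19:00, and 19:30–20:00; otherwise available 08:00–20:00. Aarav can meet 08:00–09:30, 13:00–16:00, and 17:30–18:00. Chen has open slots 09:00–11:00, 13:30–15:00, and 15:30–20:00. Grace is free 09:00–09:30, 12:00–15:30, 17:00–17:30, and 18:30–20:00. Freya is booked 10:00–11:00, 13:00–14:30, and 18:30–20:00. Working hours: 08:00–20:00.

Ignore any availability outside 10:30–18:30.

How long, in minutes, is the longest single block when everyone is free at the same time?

30 minutes

Vera free within 08:00–20:00: 08:00–10:30, 12:00–16:00, 16:30–18:00, 19:00–19:30.
Freya free within 08:00–20:00: 08:00–10:00, 11:00–13:00, 14:30–18:30.
Vera ∩ Aarav: 08:00–09:30, 13:00–16:00, 17:30–18:00.
Vera ∩ Aarav ∩ Chen: 09:00–09:30, 13:30–15:00, 15:30–16:00, 17:30–18:00.
Vera ∩ Aarav ∩ Chen ∩ Grace: 09:00–09:30, 13:30–15:00.
Vera ∩ Aarav ∩ Chen ∩ Grace ∩ Freya: 09:00–09:30, 14:30–15:00.
Restricted to 10:30–18:30: 14:30–15:00.
Single common window of 30 minutes.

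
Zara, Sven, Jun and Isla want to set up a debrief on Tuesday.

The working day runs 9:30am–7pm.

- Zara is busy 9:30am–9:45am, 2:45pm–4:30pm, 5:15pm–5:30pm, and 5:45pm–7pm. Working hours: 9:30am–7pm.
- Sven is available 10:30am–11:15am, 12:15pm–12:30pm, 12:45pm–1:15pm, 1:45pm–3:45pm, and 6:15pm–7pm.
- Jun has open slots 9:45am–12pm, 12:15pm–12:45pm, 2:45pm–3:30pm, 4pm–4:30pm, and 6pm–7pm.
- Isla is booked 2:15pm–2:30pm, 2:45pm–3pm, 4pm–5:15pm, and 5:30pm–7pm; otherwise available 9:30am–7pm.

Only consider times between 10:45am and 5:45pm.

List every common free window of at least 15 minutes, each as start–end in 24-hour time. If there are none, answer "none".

10:45–11:15, 12:15–12:30

Zara free within 09:30–19:00: 09:45–14:45, 16:30–17:15, 17:30–17:45.
Isla free within 09:30–19:00: 09:30–14:15, 14:30–14:45, 15:00–16:00, 17:15–17:30.
Zara ∩ Sven: 10:30–11:15, 12:15–12:30, 12:45–13:15, 13:45–14:45.
Zara ∩ Sven ∩ Jun: 10:30–11:15, 12:15–12:30.
Zara ∩ Sven ∩ Jun ∩ Isla: 10:30–11:15, 12:15–12:30.
Restricted to 10:45–17:45: 10:45–11:15, 12:15–12:30.
Windows ≥ 15 min: 10:45–11:15, 12:15–12:30.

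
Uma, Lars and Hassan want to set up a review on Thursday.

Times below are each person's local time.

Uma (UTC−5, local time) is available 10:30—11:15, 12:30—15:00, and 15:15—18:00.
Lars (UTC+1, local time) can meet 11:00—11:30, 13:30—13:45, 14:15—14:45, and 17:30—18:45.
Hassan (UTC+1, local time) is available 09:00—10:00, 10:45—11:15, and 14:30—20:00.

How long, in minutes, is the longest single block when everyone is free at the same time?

Uma → UTC: 15:30–16:15, 17:30–20:00, 20:15–23:00.
Lars → UTC: 10:00–10:30, 12:30–12:45, 13:15–13:45, 16:30–17:45.
Hassan → UTC: 08:00–09:00, 09:45–10:15, 13:30–19:00.
Uma ∩ Lars: 17:30–17:45.
Uma ∩ Lars ∩ Hassan: 17:30–17:45.
Single common window of 15 minutes.

15 minutes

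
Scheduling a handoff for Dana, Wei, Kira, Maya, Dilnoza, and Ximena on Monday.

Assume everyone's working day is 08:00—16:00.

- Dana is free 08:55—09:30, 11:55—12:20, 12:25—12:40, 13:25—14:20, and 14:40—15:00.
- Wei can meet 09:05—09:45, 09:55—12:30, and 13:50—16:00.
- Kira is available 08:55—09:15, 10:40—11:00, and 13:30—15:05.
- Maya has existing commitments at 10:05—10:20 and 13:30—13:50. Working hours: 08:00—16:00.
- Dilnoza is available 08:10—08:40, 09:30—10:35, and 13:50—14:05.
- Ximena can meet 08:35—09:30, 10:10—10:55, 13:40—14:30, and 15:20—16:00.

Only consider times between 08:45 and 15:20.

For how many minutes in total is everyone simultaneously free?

15 minutes

Maya free within 08:00–16:00: 08:00–10:05, 10:20–13:30, 13:50–16:00.
Dana ∩ Wei: 09:05–09:30, 11:55–12:20, 12:25–12:30, 13:50–14:20, 14:40–15:00.
Dana ∩ Wei ∩ Kira: 09:05–09:15, 13:50–14:20, 14:40–15:00.
Dana ∩ Wei ∩ Kira ∩ Maya: 09:05–09:15, 13:50–14:20, 14:40–15:00.
Dana ∩ Wei ∩ Kira ∩ Maya ∩ Dilnoza: 13:50–14:05.
Dana ∩ Wei ∩ Kira ∩ Maya ∩ Dilnoza ∩ Ximena: 13:50–14:05.
Restricted to 08:45–15:20: 13:50–14:05.
Total common minutes: 15.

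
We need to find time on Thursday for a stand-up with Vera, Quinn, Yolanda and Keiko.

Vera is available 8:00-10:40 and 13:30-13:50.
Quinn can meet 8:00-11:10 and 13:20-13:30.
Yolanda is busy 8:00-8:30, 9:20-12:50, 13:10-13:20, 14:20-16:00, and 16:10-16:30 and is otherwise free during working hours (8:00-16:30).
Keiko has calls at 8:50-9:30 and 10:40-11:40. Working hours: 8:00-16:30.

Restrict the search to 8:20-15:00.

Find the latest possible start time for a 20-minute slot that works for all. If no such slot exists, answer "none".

Yolanda free within 08:00–16:30: 08:30–09:20, 12:50–13:10, 13:20–14:20, 16:00–16:10.
Keiko free within 08:00–16:30: 08:00–08:50, 09:30–10:40, 11:40–16:30.
Vera ∩ Quinn: 08:00–10:40.
Vera ∩ Quinn ∩ Yolanda: 08:30–09:20.
Vera ∩ Quinn ∩ Yolanda ∩ Keiko: 08:30–08:50.
Restricted to 08:20–15:00: 08:30–08:50.
Windows ≥ 20 min: 08:30–08:50.
Latest start in the last window 08:30–08:50 is 08:50 − 20 min = 08:30.

08:30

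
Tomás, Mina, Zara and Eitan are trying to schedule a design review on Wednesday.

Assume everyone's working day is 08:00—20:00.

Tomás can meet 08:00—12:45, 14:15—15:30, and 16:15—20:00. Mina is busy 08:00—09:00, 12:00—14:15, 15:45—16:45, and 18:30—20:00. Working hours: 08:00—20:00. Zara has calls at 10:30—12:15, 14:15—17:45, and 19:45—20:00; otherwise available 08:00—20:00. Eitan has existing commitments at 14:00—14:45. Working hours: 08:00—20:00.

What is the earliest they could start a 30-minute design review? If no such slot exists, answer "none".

Mina free within 08:00–20:00: 09:00–12:00, 14:15–15:45, 16:45–18:30.
Zara free within 08:00–20:00: 08:00–10:30, 12:15–14:15, 17:45–19:45.
Eitan free within 08:00–20:00: 08:00–14:00, 14:45–20:00.
Tomás ∩ Mina: 09:00–12:00, 14:15–15:30, 16:45–18:30.
Tomás ∩ Mina ∩ Zara: 09:00–10:30, 17:45–18:30.
Tomás ∩ Mina ∩ Zara ∩ Eitan: 09:00–10:30, 17:45–18:30.
Windows ≥ 30 min: 09:00–10:30, 17:45–18:30.
Earliest such window starts at 09:00.

09:00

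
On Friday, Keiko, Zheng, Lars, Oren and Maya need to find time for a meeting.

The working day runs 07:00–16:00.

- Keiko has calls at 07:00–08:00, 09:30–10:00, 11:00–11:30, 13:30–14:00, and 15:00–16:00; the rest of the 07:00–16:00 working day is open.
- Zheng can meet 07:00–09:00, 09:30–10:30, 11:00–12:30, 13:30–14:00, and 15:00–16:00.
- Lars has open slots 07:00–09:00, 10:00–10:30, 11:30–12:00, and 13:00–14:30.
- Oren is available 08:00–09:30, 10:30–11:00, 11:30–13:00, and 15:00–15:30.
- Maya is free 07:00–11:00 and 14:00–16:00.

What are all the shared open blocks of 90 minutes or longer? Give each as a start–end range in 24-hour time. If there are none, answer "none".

none

Keiko free within 07:00–16:00: 08:00–09:30, 10:00–11:00, 11:30–13:30, 14:00–15:00.
Keiko ∩ Zheng: 08:00–09:00, 10:00–10:30, 11:30–12:30.
Keiko ∩ Zheng ∩ Lars: 08:00–09:00, 10:00–10:30, 11:30–12:00.
Keiko ∩ Zheng ∩ Lars ∩ Oren: 08:00–09:00, 11:30–12:00.
Keiko ∩ Zheng ∩ Lars ∩ Oren ∩ Maya: 08:00–09:00.
Windows ≥ 90 min: (none).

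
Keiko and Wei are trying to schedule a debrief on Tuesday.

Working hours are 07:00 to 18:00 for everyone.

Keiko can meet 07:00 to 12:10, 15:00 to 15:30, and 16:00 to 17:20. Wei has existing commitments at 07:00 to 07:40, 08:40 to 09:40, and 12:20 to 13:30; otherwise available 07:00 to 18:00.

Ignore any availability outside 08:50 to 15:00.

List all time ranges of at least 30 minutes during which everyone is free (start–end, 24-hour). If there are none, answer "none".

Wei free within 07:00–18:00: 07:40–08:40, 09:40–12:20, 13:30–18:00.
Keiko ∩ Wei: 07:40–08:40, 09:40–12:10, 15:00–15:30, 16:00–17:20.
Restricted to 08:50–15:00: 09:40–12:10.
Windows ≥ 30 min: 09:40–12:10.

09:40–12:10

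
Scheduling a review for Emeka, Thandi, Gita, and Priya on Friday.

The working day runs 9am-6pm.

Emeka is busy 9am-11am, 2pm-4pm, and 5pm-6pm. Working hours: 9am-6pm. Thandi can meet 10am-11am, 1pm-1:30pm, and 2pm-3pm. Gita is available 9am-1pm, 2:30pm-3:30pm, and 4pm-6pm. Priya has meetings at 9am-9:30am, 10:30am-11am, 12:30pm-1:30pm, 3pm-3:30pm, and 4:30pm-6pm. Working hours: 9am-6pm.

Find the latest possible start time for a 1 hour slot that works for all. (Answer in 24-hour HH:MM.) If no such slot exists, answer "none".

none

Emeka free within 09:00–18:00: 11:00–14:00, 16:00–17:00.
Priya free within 09:00–18:00: 09:30–10:30, 11:00–12:30, 13:30–15:00, 15:30–16:30.
Emeka ∩ Thandi: 13:00–13:30.
Emeka ∩ Thandi ∩ Gita: (none).
Emeka ∩ Thandi ∩ Gita ∩ Priya: (none).
Windows ≥ 60 min: (none).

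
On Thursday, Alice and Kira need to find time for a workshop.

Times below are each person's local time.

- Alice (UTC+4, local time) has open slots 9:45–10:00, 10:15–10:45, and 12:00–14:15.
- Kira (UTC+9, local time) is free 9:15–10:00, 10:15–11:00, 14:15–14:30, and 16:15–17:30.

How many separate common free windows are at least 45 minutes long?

Alice → UTC: 05:45–06:00, 06:15–06:45, 08:00–10:15.
Kira → UTC: 00:15–01:00, 01:15–02:00, 05:15–05:30, 07:15–08:30.
Alice ∩ Kira: 08:00–08:30.
Windows ≥ 45 min: (none).
That's 0 windows.

0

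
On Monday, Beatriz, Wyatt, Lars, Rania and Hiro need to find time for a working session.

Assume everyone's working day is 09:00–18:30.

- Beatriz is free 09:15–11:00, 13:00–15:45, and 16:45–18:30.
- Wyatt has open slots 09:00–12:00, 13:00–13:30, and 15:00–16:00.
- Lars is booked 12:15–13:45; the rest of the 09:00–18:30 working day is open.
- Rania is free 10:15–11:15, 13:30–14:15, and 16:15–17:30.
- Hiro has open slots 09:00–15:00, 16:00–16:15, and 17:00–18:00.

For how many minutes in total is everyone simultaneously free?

Lars free within 09:00–18:30: 09:00–12:15, 13:45–18:30.
Beatriz ∩ Wyatt: 09:15–11:00, 13:00–13:30, 15:00–15:45.
Beatriz ∩ Wyatt ∩ Lars: 09:15–11:00, 15:00–15:45.
Beatriz ∩ Wyatt ∩ Lars ∩ Rania: 10:15–11:00.
Beatriz ∩ Wyatt ∩ Lars ∩ Rania ∩ Hiro: 10:15–11:00.
Total common minutes: 45.

45 minutes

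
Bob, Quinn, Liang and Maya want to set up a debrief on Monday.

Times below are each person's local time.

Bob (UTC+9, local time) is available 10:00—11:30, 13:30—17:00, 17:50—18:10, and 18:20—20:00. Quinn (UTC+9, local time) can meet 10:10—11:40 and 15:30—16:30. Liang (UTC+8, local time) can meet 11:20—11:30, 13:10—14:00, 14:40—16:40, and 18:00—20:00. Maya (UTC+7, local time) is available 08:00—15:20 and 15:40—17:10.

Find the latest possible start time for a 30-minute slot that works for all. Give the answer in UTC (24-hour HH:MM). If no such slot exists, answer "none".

Bob → UTC: 01:00–02:30, 04:30–08:00, 08:50–09:10, 09:20–11:00.
Quinn → UTC: 01:10–02:40, 06:30–07:30.
Liang → UTC: 03:20–03:30, 05:10–06:00, 06:40–08:40, 10:00–12:00.
Maya → UTC: 01:00–08:20, 08:40–10:10.
Bob ∩ Quinn: 01:10–02:30, 06:30–07:30.
Bob ∩ Quinn ∩ Liang: 06:40–07:30.
Bob ∩ Quinn ∩ Liang ∩ Maya: 06:40–07:30.
Windows ≥ 30 min: 06:40–07:30.
Latest start in the last window 06:40–07:30 is 07:30 − 30 min = 07:00.

07:00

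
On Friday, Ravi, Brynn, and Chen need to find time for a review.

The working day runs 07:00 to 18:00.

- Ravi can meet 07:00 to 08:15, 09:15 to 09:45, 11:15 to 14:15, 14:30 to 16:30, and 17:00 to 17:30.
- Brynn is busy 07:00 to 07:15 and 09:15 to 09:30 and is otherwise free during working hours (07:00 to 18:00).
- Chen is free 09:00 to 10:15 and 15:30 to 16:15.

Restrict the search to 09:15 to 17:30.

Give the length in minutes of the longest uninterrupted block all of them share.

45 minutes

Brynn free within 07:00–18:00: 07:15–09:15, 09:30–18:00.
Ravi ∩ Brynn: 07:15–08:15, 09:30–09:45, 11:15–14:15, 14:30–16:30, 17:00–17:30.
Ravi ∩ Brynn ∩ Chen: 09:30–09:45, 15:30–16:15.
Restricted to 09:15–17:30: 09:30–09:45, 15:30–16:15.
Common window lengths: 15, 45 min; longest is 45.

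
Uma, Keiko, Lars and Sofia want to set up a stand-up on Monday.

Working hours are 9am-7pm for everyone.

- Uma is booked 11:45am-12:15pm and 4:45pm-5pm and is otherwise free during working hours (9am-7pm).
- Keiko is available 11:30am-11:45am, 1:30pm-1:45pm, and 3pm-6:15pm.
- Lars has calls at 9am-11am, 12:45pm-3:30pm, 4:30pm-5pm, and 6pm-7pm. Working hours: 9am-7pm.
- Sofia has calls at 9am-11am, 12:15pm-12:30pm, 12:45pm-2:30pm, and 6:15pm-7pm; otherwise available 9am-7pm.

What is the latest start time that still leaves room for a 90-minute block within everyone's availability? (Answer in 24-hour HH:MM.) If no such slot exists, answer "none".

none

Uma free within 09:00–19:00: 09:00–11:45, 12:15–16:45, 17:00–19:00.
Lars free within 09:00–19:00: 11:00–12:45, 15:30–16:30, 17:00–18:00.
Sofia free within 09:00–19:00: 11:00–12:15, 12:30–12:45, 14:30–18:15.
Uma ∩ Keiko: 11:30–11:45, 13:30–13:45, 15:00–16:45, 17:00–18:15.
Uma ∩ Keiko ∩ Lars: 11:30–11:45, 15:30–16:30, 17:00–18:00.
Uma ∩ Keiko ∩ Lars ∩ Sofia: 11:30–11:45, 15:30–16:30, 17:00–18:00.
Windows ≥ 90 min: (none).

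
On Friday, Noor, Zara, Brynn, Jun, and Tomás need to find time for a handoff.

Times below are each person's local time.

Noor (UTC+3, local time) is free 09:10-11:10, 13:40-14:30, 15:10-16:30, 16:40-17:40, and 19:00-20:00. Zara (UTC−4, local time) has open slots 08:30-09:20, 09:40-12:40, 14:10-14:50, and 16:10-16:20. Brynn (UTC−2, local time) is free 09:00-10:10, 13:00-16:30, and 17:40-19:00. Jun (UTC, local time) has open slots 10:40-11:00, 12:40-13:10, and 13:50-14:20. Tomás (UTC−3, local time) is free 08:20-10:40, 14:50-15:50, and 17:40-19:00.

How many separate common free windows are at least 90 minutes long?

0

Noor → UTC: 06:10–08:10, 10:40–11:30, 12:10–13:30, 13:40–14:40, 16:00–17:00.
Zara → UTC: 12:30–13:20, 13:40–16:40, 18:10–18:50, 20:10–20:20.
Brynn → UTC: 11:00–12:10, 15:00–18:30, 19:40–21:00.
Jun → UTC: 10:40–11:00, 12:40–13:10, 13:50–14:20.
Tomás → UTC: 11:20–13:40, 17:50–18:50, 20:40–22:00.
Noor ∩ Zara: 12:30–13:20, 13:40–14:40, 16:00–16:40.
Noor ∩ Zara ∩ Brynn: 16:00–16:40.
Noor ∩ Zara ∩ Brynn ∩ Jun: (none).
Noor ∩ Zara ∩ Brynn ∩ Jun ∩ Tomás: (none).
Windows ≥ 90 min: (none).
That's 0 windows.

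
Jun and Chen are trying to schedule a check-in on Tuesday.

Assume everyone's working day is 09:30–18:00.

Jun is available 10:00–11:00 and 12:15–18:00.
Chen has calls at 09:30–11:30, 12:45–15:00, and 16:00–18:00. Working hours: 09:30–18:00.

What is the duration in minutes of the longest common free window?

Chen free within 09:30–18:00: 11:30–12:45, 15:00–16:00.
Jun ∩ Chen: 12:15–12:45, 15:00–16:00.
Common window lengths: 30, 60 min; longest is 60.

60 minutes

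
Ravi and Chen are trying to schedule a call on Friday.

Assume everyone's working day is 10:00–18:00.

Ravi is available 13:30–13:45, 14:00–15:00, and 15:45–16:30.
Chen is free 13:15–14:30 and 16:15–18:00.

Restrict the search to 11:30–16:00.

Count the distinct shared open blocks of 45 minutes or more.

Ravi ∩ Chen: 13:30–13:45, 14:00–14:30, 16:15–16:30.
Restricted to 11:30–16:00: 13:30–13:45, 14:00–14:30.
Windows ≥ 45 min: (none).
That's 0 windows.

0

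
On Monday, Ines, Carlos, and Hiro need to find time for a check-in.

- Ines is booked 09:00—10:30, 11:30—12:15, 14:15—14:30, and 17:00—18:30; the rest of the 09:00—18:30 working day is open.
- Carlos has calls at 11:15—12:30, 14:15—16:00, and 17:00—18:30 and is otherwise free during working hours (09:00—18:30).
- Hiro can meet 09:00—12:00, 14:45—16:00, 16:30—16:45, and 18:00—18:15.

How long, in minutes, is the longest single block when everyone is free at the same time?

Ines free within 09:00–18:30: 10:30–11:30, 12:15–14:15, 14:30–17:00.
Carlos free within 09:00–18:30: 09:00–11:15, 12:30–14:15, 16:00–17:00.
Ines ∩ Carlos: 10:30–11:15, 12:30–14:15, 16:00–17:00.
Ines ∩ Carlos ∩ Hiro: 10:30–11:15, 16:30–16:45.
Common window lengths: 45, 15 min; longest is 45.

45 minutes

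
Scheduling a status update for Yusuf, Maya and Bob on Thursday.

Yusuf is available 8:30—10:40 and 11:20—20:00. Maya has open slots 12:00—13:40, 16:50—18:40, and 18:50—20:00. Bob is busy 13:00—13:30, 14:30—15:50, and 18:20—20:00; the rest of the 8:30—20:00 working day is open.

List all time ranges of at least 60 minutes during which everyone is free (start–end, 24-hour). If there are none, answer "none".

Bob free within 08:30–20:00: 08:30–13:00, 13:30–14:30, 15:50–18:20.
Yusuf ∩ Maya: 12:00–13:40, 16:50–18:40, 18:50–20:00.
Yusuf ∩ Maya ∩ Bob: 12:00–13:00, 13:30–13:40, 16:50–18:20.
Windows ≥ 60 min: 12:00–13:00, 16:50–18:20.

12:00–13:00, 16:50–18:20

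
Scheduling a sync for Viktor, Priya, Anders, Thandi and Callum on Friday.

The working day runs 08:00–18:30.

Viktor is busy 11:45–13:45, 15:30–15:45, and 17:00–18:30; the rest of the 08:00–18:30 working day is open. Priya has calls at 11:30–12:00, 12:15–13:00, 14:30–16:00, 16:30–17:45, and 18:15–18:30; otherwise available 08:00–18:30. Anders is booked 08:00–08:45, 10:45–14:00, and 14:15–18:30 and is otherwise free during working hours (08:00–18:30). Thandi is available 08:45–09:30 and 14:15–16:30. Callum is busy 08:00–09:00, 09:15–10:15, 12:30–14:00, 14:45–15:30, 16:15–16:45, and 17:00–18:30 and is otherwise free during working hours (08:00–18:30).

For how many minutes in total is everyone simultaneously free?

Viktor free within 08:00–18:30: 08:00–11:45, 13:45–15:30, 15:45–17:00.
Priya free within 08:00–18:30: 08:00–11:30, 12:00–12:15, 13:00–14:30, 16:00–16:30, 17:45–18:15.
Anders free within 08:00–18:30: 08:45–10:45, 14:00–14:15.
Callum free within 08:00–18:30: 09:00–09:15, 10:15–12:30, 14:00–14:45, 15:30–16:15, 16:45–17:00.
Viktor ∩ Priya: 08:00–11:30, 13:45–14:30, 16:00–16:30.
Viktor ∩ Priya ∩ Anders: 08:45–10:45, 14:00–14:15.
Viktor ∩ Priya ∩ Anders ∩ Thandi: 08:45–09:30.
Viktor ∩ Priya ∩ Anders ∩ Thandi ∩ Callum: 09:00–09:15.
Total common minutes: 15.

15 minutes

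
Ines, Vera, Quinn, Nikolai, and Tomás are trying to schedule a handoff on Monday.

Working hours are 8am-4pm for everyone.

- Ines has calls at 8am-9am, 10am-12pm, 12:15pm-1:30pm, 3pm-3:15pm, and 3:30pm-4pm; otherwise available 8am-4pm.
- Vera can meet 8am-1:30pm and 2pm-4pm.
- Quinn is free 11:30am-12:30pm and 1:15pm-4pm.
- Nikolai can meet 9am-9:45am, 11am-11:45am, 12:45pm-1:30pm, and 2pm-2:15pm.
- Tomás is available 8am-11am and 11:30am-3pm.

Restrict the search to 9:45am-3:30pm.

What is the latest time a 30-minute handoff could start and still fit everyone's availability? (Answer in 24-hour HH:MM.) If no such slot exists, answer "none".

none

Ines free within 08:00–16:00: 09:00–10:00, 12:00–12:15, 13:30–15:00, 15:15–15:30.
Ines ∩ Vera: 09:00–10:00, 12:00–12:15, 14:00–15:00, 15:15–15:30.
Ines ∩ Vera ∩ Quinn: 12:00–12:15, 14:00–15:00, 15:15–15:30.
Ines ∩ Vera ∩ Quinn ∩ Nikolai: 14:00–14:15.
Ines ∩ Vera ∩ Quinn ∩ Nikolai ∩ Tomás: 14:00–14:15.
Restricted to 09:45–15:30: 14:00–14:15.
Windows ≥ 30 min: (none).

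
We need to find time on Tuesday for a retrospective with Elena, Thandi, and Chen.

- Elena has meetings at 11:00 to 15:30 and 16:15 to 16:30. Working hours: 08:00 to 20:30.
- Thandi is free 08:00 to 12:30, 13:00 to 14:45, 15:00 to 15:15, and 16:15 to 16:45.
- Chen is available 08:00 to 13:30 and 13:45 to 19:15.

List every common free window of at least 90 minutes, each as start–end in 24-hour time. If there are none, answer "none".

Elena free within 08:00–20:30: 08:00–11:00, 15:30–16:15, 16:30–20:30.
Elena ∩ Thandi: 08:00–11:00, 16:30–16:45.
Elena ∩ Thandi ∩ Chen: 08:00–11:00, 16:30–16:45.
Windows ≥ 90 min: 08:00–11:00.

08:00–11:00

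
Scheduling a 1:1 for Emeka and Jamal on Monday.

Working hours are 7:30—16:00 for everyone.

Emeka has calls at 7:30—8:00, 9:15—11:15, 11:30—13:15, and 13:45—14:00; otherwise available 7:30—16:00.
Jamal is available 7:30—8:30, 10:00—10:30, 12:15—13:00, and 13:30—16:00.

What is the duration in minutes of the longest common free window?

Emeka free within 07:30–16:00: 08:00–09:15, 11:15–11:30, 13:15–13:45, 14:00–16:00.
Emeka ∩ Jamal: 08:00–08:30, 13:30–13:45, 14:00–16:00.
Common window lengths: 30, 15, 120 min; longest is 120.

120 minutes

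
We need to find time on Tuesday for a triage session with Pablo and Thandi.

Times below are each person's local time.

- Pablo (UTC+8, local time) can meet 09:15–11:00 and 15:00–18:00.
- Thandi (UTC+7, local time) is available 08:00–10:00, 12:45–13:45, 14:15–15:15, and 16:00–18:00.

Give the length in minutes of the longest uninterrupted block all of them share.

105 minutes

Pablo → UTC: 01:15–03:00, 07:00–10:00.
Thandi → UTC: 01:00–03:00, 05:45–06:45, 07:15–08:15, 09:00–11:00.
Pablo ∩ Thandi: 01:15–03:00, 07:15–08:15, 09:00–10:00.
Common window lengths: 105, 60, 60 min; longest is 105.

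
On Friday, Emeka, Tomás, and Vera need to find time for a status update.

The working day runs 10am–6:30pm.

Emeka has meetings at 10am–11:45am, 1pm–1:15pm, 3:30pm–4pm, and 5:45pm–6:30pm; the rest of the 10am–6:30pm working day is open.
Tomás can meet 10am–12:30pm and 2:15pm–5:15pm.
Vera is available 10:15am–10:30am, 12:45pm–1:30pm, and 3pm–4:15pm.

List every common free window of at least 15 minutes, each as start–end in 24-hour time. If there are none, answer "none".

15:00–15:30, 16:00–16:15

Emeka free within 10:00–18:30: 11:45–13:00, 13:15–15:30, 16:00–17:45.
Emeka ∩ Tomás: 11:45–12:30, 14:15–15:30, 16:00–17:15.
Emeka ∩ Tomás ∩ Vera: 15:00–15:30, 16:00–16:15.
Windows ≥ 15 min: 15:00–15:30, 16:00–16:15.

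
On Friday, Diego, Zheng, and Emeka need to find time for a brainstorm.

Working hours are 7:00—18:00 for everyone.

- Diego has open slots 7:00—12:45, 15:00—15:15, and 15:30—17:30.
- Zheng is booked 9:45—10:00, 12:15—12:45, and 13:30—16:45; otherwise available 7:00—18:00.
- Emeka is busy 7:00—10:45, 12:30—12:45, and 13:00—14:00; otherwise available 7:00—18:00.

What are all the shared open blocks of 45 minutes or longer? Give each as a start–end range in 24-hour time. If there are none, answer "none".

10:45–12:15, 16:45–17:30

Zheng free within 07:00–18:00: 07:00–09:45, 10:00–12:15, 12:45–13:30, 16:45–18:00.
Emeka free within 07:00–18:00: 10:45–12:30, 12:45–13:00, 14:00–18:00.
Diego ∩ Zheng: 07:00–09:45, 10:00–12:15, 16:45–17:30.
Diego ∩ Zheng ∩ Emeka: 10:45–12:15, 16:45–17:30.
Windows ≥ 45 min: 10:45–12:15, 16:45–17:30.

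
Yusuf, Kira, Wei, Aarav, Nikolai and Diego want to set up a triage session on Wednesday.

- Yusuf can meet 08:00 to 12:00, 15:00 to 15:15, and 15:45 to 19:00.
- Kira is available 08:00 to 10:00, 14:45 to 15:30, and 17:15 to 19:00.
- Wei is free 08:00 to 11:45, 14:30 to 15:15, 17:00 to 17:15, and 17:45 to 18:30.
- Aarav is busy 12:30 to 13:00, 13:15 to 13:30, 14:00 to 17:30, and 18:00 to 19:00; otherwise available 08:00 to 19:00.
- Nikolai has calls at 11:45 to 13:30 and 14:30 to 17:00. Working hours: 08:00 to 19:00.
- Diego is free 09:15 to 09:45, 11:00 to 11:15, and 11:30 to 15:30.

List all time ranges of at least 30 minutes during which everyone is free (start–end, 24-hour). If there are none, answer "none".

Aarav free within 08:00–19:00: 08:00–12:30, 13:00–13:15, 13:30–14:00, 17:30–18:00.
Nikolai free within 08:00–19:00: 08:00–11:45, 13:30–14:30, 17:00–19:00.
Yusuf ∩ Kira: 08:00–10:00, 15:00–15:15, 17:15–19:00.
Yusuf ∩ Kira ∩ Wei: 08:00–10:00, 15:00–15:15, 17:45–18:30.
Yusuf ∩ Kira ∩ Wei ∩ Aarav: 08:00–10:00, 17:45–18:00.
Yusuf ∩ Kira ∩ Wei ∩ Aarav ∩ Nikolai: 08:00–10:00, 17:45–18:00.
Yusuf ∩ Kira ∩ Wei ∩ Aarav ∩ Nikolai ∩ Diego: 09:15–09:45.
Windows ≥ 30 min: 09:15–09:45.

09:15–09:45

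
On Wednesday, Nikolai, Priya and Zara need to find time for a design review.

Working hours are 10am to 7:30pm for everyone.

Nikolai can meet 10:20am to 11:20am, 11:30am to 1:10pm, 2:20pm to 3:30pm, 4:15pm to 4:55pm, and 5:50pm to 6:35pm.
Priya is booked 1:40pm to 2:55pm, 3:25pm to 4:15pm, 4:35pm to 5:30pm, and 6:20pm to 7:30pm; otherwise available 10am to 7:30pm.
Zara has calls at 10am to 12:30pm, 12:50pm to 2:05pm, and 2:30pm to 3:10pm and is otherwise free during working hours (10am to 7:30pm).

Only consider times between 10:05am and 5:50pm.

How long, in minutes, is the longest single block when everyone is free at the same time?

20 minutes

Priya free within 10:00–19:30: 10:00–13:40, 14:55–15:25, 16:15–16:35, 17:30–18:20.
Zara free within 10:00–19:30: 12:30–12:50, 14:05–14:30, 15:10–19:30.
Nikolai ∩ Priya: 10:20–11:20, 11:30–13:10, 14:55–15:25, 16:15–16:35, 17:50–18:20.
Nikolai ∩ Priya ∩ Zara: 12:30–12:50, 15:10–15:25, 16:15–16:35, 17:50–18:20.
Restricted to 10:05–17:50: 12:30–12:50, 15:10–15:25, 16:15–16:35.
Common window lengths: 20, 15, 20 min; longest is 20.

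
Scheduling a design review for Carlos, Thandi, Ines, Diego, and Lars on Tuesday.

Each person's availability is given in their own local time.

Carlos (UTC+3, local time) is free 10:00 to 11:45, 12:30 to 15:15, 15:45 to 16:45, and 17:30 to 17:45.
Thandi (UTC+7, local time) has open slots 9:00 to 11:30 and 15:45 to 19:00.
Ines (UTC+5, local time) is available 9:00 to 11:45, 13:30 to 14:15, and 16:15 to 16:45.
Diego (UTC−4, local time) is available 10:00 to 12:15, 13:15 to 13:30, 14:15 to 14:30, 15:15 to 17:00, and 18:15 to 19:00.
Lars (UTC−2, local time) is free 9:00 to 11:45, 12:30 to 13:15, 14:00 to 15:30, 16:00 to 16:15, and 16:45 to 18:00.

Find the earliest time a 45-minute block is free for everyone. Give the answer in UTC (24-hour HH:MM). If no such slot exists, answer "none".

Carlos → UTC: 07:00–08:45, 09:30–12:15, 12:45–13:45, 14:30–14:45.
Thandi → UTC: 02:00–04:30, 08:45–12:00.
Ines → UTC: 04:00–06:45, 08:30–09:15, 11:15–11:45.
Diego → UTC: 14:00–16:15, 17:15–17:30, 18:15–18:30, 19:15–21:00, 22:15–23:00.
Lars → UTC: 11:00–13:45, 14:30–15:15, 16:00–17:30, 18:00–18:15, 18:45–20:00.
Carlos ∩ Thandi: 09:30–12:00.
Carlos ∩ Thandi ∩ Ines: 11:15–11:45.
Carlos ∩ Thandi ∩ Ines ∩ Diego: (none).
Carlos ∩ Thandi ∩ Ines ∩ Diego ∩ Lars: (none).
Windows ≥ 45 min: (none).

none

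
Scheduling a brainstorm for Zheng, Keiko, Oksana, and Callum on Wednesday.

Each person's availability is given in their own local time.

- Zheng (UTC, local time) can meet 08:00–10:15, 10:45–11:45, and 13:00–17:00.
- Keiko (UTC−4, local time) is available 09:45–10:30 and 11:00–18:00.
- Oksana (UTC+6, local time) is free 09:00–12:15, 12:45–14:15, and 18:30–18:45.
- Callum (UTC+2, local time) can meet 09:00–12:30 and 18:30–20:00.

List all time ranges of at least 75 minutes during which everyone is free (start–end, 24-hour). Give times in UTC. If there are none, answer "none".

Zheng → UTC: 08:00–10:15, 10:45–11:45, 13:00–17:00.
Keiko → UTC: 13:45–14:30, 15:00–22:00.
Oksana → UTC: 03:00–06:15, 06:45–08:15, 12:30–12:45.
Callum → UTC: 07:00–10:30, 16:30–18:00.
Zheng ∩ Keiko: 13:45–14:30, 15:00–17:00.
Zheng ∩ Keiko ∩ Oksana: (none).
Zheng ∩ Keiko ∩ Oksana ∩ Callum: (none).
Windows ≥ 75 min: (none).

none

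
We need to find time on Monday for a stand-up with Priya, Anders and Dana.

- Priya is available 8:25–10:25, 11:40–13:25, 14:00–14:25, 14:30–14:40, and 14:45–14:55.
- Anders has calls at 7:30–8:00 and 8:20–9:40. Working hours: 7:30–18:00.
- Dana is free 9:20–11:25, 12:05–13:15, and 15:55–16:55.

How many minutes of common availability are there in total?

Anders free within 07:30–18:00: 08:00–08:20, 09:40–18:00.
Priya ∩ Anders: 09:40–10:25, 11:40–13:25, 14:00–14:25, 14:30–14:40, 14:45–14:55.
Priya ∩ Anders ∩ Dana: 09:40–10:25, 12:05–13:15.
Total common minutes: 45 + 70 = 115.

115 minutes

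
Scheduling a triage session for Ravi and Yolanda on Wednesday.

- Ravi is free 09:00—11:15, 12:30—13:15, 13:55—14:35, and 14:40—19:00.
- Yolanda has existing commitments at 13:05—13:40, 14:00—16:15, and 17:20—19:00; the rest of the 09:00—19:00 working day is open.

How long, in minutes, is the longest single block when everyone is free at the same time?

135 minutes

Yolanda free within 09:00–19:00: 09:00–13:05, 13:40–14:00, 16:15–17:20.
Ravi ∩ Yolanda: 09:00–11:15, 12:30–13:05, 13:55–14:00, 16:15–17:20.
Common window lengths: 135, 35, 5, 65 min; longest is 135.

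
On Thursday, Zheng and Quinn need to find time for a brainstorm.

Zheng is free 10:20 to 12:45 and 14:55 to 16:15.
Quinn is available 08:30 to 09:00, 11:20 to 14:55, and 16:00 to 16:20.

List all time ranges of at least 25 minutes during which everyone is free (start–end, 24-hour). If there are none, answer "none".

Zheng ∩ Quinn: 11:20–12:45, 16:00–16:15.
Windows ≥ 25 min: 11:20–12:45.

11:20–12:45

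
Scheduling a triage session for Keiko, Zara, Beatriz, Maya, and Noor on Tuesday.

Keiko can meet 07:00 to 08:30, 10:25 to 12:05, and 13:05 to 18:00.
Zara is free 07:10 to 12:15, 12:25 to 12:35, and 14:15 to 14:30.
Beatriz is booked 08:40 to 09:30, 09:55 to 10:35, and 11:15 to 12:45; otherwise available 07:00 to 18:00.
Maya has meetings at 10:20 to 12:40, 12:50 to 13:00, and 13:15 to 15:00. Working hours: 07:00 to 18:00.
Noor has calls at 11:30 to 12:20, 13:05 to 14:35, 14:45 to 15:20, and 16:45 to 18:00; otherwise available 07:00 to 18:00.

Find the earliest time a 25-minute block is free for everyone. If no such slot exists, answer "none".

07:10

Beatriz free within 07:00–18:00: 07:00–08:40, 09:30–09:55, 10:35–11:15, 12:45–18:00.
Maya free within 07:00–18:00: 07:00–10:20, 12:40–12:50, 13:00–13:15, 15:00–18:00.
Noor free within 07:00–18:00: 07:00–11:30, 12:20–13:05, 14:35–14:45, 15:20–16:45.
Keiko ∩ Zara: 07:10–08:30, 10:25–12:05, 14:15–14:30.
Keiko ∩ Zara ∩ Beatriz: 07:10–08:30, 10:35–11:15, 14:15–14:30.
Keiko ∩ Zara ∩ Beatriz ∩ Maya: 07:10–08:30.
Keiko ∩ Zara ∩ Beatriz ∩ Maya ∩ Noor: 07:10–08:30.
Windows ≥ 25 min: 07:10–08:30.
Earliest such window starts at 07:10.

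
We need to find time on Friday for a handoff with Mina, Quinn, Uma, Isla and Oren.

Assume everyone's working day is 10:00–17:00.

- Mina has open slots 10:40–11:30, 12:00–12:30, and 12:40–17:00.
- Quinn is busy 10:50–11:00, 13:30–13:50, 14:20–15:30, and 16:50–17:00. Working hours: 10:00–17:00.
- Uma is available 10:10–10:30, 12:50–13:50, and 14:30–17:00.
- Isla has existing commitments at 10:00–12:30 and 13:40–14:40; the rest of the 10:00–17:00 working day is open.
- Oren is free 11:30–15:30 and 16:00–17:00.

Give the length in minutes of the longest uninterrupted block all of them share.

50 minutes

Quinn free within 10:00–17:00: 10:00–10:50, 11:00–13:30, 13:50–14:20, 15:30–16:50.
Isla free within 10:00–17:00: 12:30–13:40, 14:40–17:00.
Mina ∩ Quinn: 10:40–10:50, 11:00–11:30, 12:00–12:30, 12:40–13:30, 13:50–14:20, 15:30–16:50.
Mina ∩ Quinn ∩ Uma: 12:50–13:30, 15:30–16:50.
Mina ∩ Quinn ∩ Uma ∩ Isla: 12:50–13:30, 15:30–16:50.
Mina ∩ Quinn ∩ Uma ∩ Isla ∩ Oren: 12:50–13:30, 16:00–16:50.
Common window lengths: 40, 50 min; longest is 50.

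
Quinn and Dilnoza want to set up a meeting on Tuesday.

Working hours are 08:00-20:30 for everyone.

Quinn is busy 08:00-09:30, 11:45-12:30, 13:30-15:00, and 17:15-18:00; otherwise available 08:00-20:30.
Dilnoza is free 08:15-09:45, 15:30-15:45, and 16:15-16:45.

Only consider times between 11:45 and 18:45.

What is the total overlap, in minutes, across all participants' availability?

45 minutes

Quinn free within 08:00–20:30: 09:30–11:45, 12:30–13:30, 15:00–17:15, 18:00–20:30.
Quinn ∩ Dilnoza: 09:30–09:45, 15:30–15:45, 16:15–16:45.
Restricted to 11:45–18:45: 15:30–15:45, 16:15–16:45.
Total common minutes: 15 + 30 = 45.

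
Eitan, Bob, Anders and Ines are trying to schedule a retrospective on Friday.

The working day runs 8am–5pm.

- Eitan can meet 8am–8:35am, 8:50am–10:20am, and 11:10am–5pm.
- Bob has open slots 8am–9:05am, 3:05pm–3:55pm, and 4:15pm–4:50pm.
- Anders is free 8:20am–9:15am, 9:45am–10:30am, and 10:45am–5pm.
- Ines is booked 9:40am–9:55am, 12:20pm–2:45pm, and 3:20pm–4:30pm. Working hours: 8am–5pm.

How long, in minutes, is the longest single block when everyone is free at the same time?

Ines free within 08:00–17:00: 08:00–09:40, 09:55–12:20, 14:45–15:20, 16:30–17:00.
Eitan ∩ Bob: 08:00–08:35, 08:50–09:05, 15:05–15:55, 16:15–16:50.
Eitan ∩ Bob ∩ Anders: 08:20–08:35, 08:50–09:05, 15:05–15:55, 16:15–16:50.
Eitan ∩ Bob ∩ Anders ∩ Ines: 08:20–08:35, 08:50–09:05, 15:05–15:20, 16:30–16:50.
Common window lengths: 15, 15, 15, 20 min; longest is 20.

20 minutes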